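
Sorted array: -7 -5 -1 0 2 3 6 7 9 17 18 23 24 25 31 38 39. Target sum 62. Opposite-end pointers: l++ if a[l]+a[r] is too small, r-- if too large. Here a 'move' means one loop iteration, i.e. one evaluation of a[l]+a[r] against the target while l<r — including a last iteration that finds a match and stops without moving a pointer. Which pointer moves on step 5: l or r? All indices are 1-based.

l=1 r=17: -7+39=32 <62, l++
l=2 r=17: -5+39=34 <62, l++
l=3 r=17: -1+39=38 <62, l++
l=4 r=17: 0+39=39 <62, l++
l=5 r=17: 2+39=41 <62, l++

l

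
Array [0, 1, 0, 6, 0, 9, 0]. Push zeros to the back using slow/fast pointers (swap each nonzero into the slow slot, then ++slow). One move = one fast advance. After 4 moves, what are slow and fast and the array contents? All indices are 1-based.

slow=1 fast=1: a[fast]=0, fast++
slow=1 fast=2: a[fast]=1≠0 swap→a[1]=1, slow++,fast++
slow=2 fast=3: a[fast]=0, fast++
slow=2 fast=4: a[fast]=6≠0 swap→a[2]=6, slow++,fast++

slow=3, fast=5, a=[1, 6, 0, 0, 0, 9, 0]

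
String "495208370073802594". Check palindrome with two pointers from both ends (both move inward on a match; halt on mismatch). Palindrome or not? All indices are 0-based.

[0,17] '4'=='4' → l++,r--
[1,16] '9'=='9' → l++,r--
[2,15] '5'=='5' → l++,r--
[3,14] '2'=='2' → l++,r--
[4,13] '0'=='0' → l++,r--
[5,12] '8'=='8' → l++,r--
[6,11] '3'=='3' → l++,r--
[7,10] '7'=='7' → l++,r--
[8,9] '0'=='0' → l++,r--

palindrome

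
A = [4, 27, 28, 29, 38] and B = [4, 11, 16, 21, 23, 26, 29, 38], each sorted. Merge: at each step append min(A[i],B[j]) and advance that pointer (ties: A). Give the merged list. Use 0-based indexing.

[4, 4, 11, 16, 21, 23, 26, 27, 28, 29, 29, 38, 38]

i=0 j=0: A[i]=4<=B[j]=4 take 4, i++
i=1 j=0: A[i]=27>B[j]=4 take 4, j++
i=1 j=1: A[i]=27>B[j]=11 take 11, j++
i=1 j=2: A[i]=27>B[j]=16 take 16, j++
i=1 j=3: A[i]=27>B[j]=21 take 21, j++
i=1 j=4: A[i]=27>B[j]=23 take 23, j++
i=1 j=5: A[i]=27>B[j]=26 take 26, j++
i=1 j=6: A[i]=27<=B[j]=29 take 27, i++
i=2 j=6: A[i]=28<=B[j]=29 take 28, i++
i=3 j=6: A[i]=29<=B[j]=29 take 29, i++
i=4 j=6: A[i]=38>B[j]=29 take 29, j++
i=4 j=7: A[i]=38<=B[j]=38 take 38, i++
i=5 j=7: A done, take B[j]=38, j++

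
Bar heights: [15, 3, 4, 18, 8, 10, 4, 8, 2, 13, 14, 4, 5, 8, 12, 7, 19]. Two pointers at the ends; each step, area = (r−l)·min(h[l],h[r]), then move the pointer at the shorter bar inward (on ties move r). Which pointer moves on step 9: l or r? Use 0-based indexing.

l=0 r=16: min(15,19)*16=240 best=240 *, l++
l=1 r=16: min(3,19)*15=45 best=240, l++
l=2 r=16: min(4,19)*14=56 best=240, l++
l=3 r=16: min(18,19)*13=234 best=240, l++
l=4 r=16: min(8,19)*12=96 best=240, l++
l=5 r=16: min(10,19)*11=110 best=240, l++
l=6 r=16: min(4,19)*10=40 best=240, l++
l=7 r=16: min(8,19)*9=72 best=240, l++
l=8 r=16: min(2,19)*8=16 best=240, l++

l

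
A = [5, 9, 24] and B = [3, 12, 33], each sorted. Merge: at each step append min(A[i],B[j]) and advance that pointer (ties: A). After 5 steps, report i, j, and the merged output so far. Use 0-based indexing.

[i=0,j=0] A[i]=5>B[j]=3 take 3 → j++
[i=0,j=1] A[i]=5<=B[j]=12 take 5 → i++
[i=1,j=1] A[i]=9<=B[j]=12 take 9 → i++
[i=2,j=1] A[i]=24>B[j]=12 take 12 → j++
[i=2,j=2] A[i]=24<=B[j]=33 take 24 → i++

i=3, j=2, merged so far=[3, 5, 9, 12, 24]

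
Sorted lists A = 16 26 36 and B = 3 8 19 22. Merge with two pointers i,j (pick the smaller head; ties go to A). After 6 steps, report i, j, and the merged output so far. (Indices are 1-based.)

i=1 j=1: A[i]=16>B[j]=3 take 3, j++
i=1 j=2: A[i]=16>B[j]=8 take 8, j++
i=1 j=3: A[i]=16<=B[j]=19 take 16, i++
i=2 j=3: A[i]=26>B[j]=19 take 19, j++
i=2 j=4: A[i]=26>B[j]=22 take 22, j++
i=2 j=5: B done, take A[i]=26, i++

i=3, j=5, merged so far=[3, 8, 16, 19, 22, 26]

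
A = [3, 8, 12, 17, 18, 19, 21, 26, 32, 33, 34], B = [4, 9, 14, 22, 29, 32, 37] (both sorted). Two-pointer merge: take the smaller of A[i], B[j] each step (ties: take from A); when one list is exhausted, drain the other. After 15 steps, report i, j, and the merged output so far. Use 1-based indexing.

i=10, j=7, merged so far=[3, 4, 8, 9, 12, 14, 17, 18, 19, 21, 22, 26, 29, 32, 32]

i=1 j=1: A[i]=3<=B[j]=4 take 3, i++
i=2 j=1: A[i]=8>B[j]=4 take 4, j++
i=2 j=2: A[i]=8<=B[j]=9 take 8, i++
i=3 j=2: A[i]=12>B[j]=9 take 9, j++
i=3 j=3: A[i]=12<=B[j]=14 take 12, i++
i=4 j=3: A[i]=17>B[j]=14 take 14, j++
i=4 j=4: A[i]=17<=B[j]=22 take 17, i++
i=5 j=4: A[i]=18<=B[j]=22 take 18, i++
i=6 j=4: A[i]=19<=B[j]=22 take 19, i++
i=7 j=4: A[i]=21<=B[j]=22 take 21, i++
i=8 j=4: A[i]=26>B[j]=22 take 22, j++
i=8 j=5: A[i]=26<=B[j]=29 take 26, i++
i=9 j=5: A[i]=32>B[j]=29 take 29, j++
i=9 j=6: A[i]=32<=B[j]=32 take 32, i++
i=10 j=6: A[i]=33>B[j]=32 take 32, j++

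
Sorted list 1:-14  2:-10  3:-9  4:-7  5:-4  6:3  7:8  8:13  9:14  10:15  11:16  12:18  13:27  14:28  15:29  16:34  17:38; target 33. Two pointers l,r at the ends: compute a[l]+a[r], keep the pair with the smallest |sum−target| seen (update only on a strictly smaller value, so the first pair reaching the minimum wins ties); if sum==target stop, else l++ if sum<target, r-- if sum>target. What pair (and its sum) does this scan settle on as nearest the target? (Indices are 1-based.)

l=1 r=17: -14+38=24 d=9 *, l++
l=2 r=17: -10+38=28 d=5 *, l++
l=3 r=17: -9+38=29 d=4 *, l++
l=4 r=17: -7+38=31 d=2 *, l++
l=5 r=17: -4+38=34 d=1 *, r--
l=5 r=16: -4+34=30 d=3, l++
l=6 r=16: 3+34=37 d=4, r--
l=6 r=15: 3+29=32 d=1, l++
l=7 r=15: 8+29=37 d=4, r--
l=7 r=14: 8+28=36 d=3, r--
l=7 r=13: 8+27=35 d=2, r--
l=7 r=12: 8+18=26 d=7, l++
l=8 r=12: 13+18=31 d=2, l++
l=9 r=12: 14+18=32 d=1, l++
l=10 r=12: 15+18=33 d=0 *, stop

pair (15, 18) with sum 33 (|Δ|=0)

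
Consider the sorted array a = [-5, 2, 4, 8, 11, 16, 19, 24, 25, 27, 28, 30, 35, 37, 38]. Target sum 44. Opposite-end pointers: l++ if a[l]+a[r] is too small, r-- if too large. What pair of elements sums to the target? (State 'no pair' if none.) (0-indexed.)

(16, 28)

l=0 r=14: -5+38=33 <44, l++
l=1 r=14: 2+38=40 <44, l++
l=2 r=14: 4+38=42 <44, l++
l=3 r=14: 8+38=46 >44, r--
l=3 r=13: 8+37=45 >44, r--
l=3 r=12: 8+35=43 <44, l++
l=4 r=12: 11+35=46 >44, r--
l=4 r=11: 11+30=41 <44, l++
l=5 r=11: 16+30=46 >44, r--
l=5 r=10: 16+28=44, found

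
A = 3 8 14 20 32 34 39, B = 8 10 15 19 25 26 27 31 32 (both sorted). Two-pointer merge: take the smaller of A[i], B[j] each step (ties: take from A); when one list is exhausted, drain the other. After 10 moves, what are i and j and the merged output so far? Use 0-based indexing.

i=4, j=6, merged so far=[3, 8, 8, 10, 14, 15, 19, 20, 25, 26]

[i=0,j=0] A[i]=3<=B[j]=8 take 3 → i++
[i=1,j=0] A[i]=8<=B[j]=8 take 8 → i++
[i=2,j=0] A[i]=14>B[j]=8 take 8 → j++
[i=2,j=1] A[i]=14>B[j]=10 take 10 → j++
[i=2,j=2] A[i]=14<=B[j]=15 take 14 → i++
[i=3,j=2] A[i]=20>B[j]=15 take 15 → j++
[i=3,j=3] A[i]=20>B[j]=19 take 19 → j++
[i=3,j=4] A[i]=20<=B[j]=25 take 20 → i++
[i=4,j=4] A[i]=32>B[j]=25 take 25 → j++
[i=4,j=5] A[i]=32>B[j]=26 take 26 → j++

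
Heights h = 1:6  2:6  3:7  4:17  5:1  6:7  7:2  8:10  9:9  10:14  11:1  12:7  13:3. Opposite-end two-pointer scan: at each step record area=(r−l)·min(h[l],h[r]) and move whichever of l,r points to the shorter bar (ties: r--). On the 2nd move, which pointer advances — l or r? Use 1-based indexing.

[1,13] min(6,3)*12=36 best=36 * → r--
[1,12] min(6,7)*11=66 best=66 * → l++

l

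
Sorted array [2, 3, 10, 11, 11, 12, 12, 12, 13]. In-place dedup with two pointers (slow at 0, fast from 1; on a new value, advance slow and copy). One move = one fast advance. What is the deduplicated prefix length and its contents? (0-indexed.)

length 6; prefix = [2, 3, 10, 11, 12, 13]

(s=0,f=1) a[fast]=3≠a[slow]=2 write a[1]=3 → slow++,fast++
(s=1,f=2) a[fast]=10≠a[slow]=3 write a[2]=10 → slow++,fast++
(s=2,f=3) a[fast]=11≠a[slow]=10 write a[3]=11 → slow++,fast++
(s=3,f=4) a[fast]=11=a[slow] dup → fast++
(s=3,f=5) a[fast]=12≠a[slow]=11 write a[4]=12 → slow++,fast++
(s=4,f=6) a[fast]=12=a[slow] dup → fast++
(s=4,f=7) a[fast]=12=a[slow] dup → fast++
(s=4,f=8) a[fast]=13≠a[slow]=12 write a[5]=13 → slow++,fast++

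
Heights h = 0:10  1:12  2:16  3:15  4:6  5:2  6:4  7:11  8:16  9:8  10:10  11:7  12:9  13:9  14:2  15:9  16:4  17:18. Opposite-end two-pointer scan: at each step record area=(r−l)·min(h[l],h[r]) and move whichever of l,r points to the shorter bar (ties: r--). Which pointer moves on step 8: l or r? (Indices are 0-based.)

[0,17] min(10,18)*17=170 best=170 * → l++
[1,17] min(12,18)*16=192 best=192 * → l++
[2,17] min(16,18)*15=240 best=240 * → l++
[3,17] min(15,18)*14=210 best=240 → l++
[4,17] min(6,18)*13=78 best=240 → l++
[5,17] min(2,18)*12=24 best=240 → l++
[6,17] min(4,18)*11=44 best=240 → l++
[7,17] min(11,18)*10=110 best=240 → l++

l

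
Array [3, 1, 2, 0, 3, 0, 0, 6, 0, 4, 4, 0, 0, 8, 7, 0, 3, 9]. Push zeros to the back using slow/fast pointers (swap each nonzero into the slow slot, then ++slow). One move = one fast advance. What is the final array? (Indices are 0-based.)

(s=0,f=0) a[fast]=3≠0 swap→a[0]=3 → slow++,fast++
(s=1,f=1) a[fast]=1≠0 swap→a[1]=1 → slow++,fast++
(s=2,f=2) a[fast]=2≠0 swap→a[2]=2 → slow++,fast++
(s=3,f=3) a[fast]=0 → fast++
(s=3,f=4) a[fast]=3≠0 swap→a[3]=3 → slow++,fast++
(s=4,f=5) a[fast]=0 → fast++
(s=4,f=6) a[fast]=0 → fast++
(s=4,f=7) a[fast]=6≠0 swap→a[4]=6 → slow++,fast++
(s=5,f=8) a[fast]=0 → fast++
(s=5,f=9) a[fast]=4≠0 swap→a[5]=4 → slow++,fast++
(s=6,f=10) a[fast]=4≠0 swap→a[6]=4 → slow++,fast++
(s=7,f=11) a[fast]=0 → fast++
(s=7,f=12) a[fast]=0 → fast++
(s=7,f=13) a[fast]=8≠0 swap→a[7]=8 → slow++,fast++
(s=8,f=14) a[fast]=7≠0 swap→a[8]=7 → slow++,fast++
(s=9,f=15) a[fast]=0 → fast++
(s=9,f=16) a[fast]=3≠0 swap→a[9]=3 → slow++,fast++
(s=10,f=17) a[fast]=9≠0 swap→a[10]=9 → slow++,fast++

[3, 1, 2, 3, 6, 4, 4, 8, 7, 3, 9, 0, 0, 0, 0, 0, 0, 0]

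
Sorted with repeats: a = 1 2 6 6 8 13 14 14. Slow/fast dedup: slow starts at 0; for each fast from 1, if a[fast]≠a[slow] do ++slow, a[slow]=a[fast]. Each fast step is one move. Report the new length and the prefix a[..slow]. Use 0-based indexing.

length 6; prefix = [1, 2, 6, 8, 13, 14]

(s=0,f=1) a[fast]=2≠a[slow]=1 write a[1]=2 → slow++,fast++
(s=1,f=2) a[fast]=6≠a[slow]=2 write a[2]=6 → slow++,fast++
(s=2,f=3) a[fast]=6=a[slow] dup → fast++
(s=2,f=4) a[fast]=8≠a[slow]=6 write a[3]=8 → slow++,fast++
(s=3,f=5) a[fast]=13≠a[slow]=8 write a[4]=13 → slow++,fast++
(s=4,f=6) a[fast]=14≠a[slow]=13 write a[5]=14 → slow++,fast++
(s=5,f=7) a[fast]=14=a[slow] dup → fast++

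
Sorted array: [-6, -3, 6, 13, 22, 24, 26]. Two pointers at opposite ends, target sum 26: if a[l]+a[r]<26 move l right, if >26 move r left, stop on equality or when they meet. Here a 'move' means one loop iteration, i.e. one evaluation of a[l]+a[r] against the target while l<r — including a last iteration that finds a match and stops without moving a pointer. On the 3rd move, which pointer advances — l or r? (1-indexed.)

l=1 r=7: -6+26=20 <26, l++
l=2 r=7: -3+26=23 <26, l++
l=3 r=7: 6+26=32 >26, r--

r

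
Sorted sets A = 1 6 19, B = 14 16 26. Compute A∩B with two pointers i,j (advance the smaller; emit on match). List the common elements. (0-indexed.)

[i=0,j=0] 1<14 → i++
[i=1,j=0] 6<14 → i++
[i=2,j=0] 19>14 → j++
[i=2,j=1] 19>16 → j++
[i=2,j=2] 19<26 → i++

intersection = []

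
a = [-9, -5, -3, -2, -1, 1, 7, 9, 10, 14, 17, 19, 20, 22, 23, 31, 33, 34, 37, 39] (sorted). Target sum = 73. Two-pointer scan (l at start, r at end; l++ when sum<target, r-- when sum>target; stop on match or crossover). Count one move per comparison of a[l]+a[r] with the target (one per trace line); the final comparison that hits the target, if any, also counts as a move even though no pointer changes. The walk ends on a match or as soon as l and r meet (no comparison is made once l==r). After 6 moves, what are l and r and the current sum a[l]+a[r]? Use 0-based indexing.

[0,19] -9+39=30 <73 → l++
[1,19] -5+39=34 <73 → l++
[2,19] -3+39=36 <73 → l++
[3,19] -2+39=37 <73 → l++
[4,19] -1+39=38 <73 → l++
[5,19] 1+39=40 <73 → l++

l=6, r=19, sum=46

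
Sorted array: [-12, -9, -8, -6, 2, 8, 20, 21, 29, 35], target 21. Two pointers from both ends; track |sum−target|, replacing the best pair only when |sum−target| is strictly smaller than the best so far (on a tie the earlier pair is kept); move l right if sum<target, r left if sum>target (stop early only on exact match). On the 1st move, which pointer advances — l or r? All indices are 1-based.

r

l=1 r=10: -12+35=23 d=2 *, r--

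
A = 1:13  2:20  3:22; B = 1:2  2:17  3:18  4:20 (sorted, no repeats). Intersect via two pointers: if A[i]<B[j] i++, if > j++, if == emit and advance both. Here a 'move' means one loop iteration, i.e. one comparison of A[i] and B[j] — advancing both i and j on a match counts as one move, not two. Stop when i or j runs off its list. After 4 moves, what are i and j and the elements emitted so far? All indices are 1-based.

[i=1,j=1] 13>2 → j++
[i=1,j=2] 13<17 → i++
[i=2,j=2] 20>17 → j++
[i=2,j=3] 20>18 → j++

i=2, j=4, emitted=[]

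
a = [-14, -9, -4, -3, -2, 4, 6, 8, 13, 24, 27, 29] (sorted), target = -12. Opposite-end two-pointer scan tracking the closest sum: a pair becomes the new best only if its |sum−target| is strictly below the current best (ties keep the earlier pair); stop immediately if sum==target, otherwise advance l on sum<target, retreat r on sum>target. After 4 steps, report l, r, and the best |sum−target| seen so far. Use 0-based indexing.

[0,11] -14+29=15 d=27 * → r--
[0,10] -14+27=13 d=25 * → r--
[0,9] -14+24=10 d=22 * → r--
[0,8] -14+13=-1 d=11 * → r--

l=0, r=7, best |Δ|=11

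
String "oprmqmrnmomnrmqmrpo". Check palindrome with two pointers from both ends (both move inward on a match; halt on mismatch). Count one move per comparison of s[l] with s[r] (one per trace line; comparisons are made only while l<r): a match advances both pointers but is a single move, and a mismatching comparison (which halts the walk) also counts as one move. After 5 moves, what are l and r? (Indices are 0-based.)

l=0 r=18: 'o'=='o', l++,r--
l=1 r=17: 'p'=='p', l++,r--
l=2 r=16: 'r'=='r', l++,r--
l=3 r=15: 'm'=='m', l++,r--
l=4 r=14: 'q'=='q', l++,r--

l=5, r=13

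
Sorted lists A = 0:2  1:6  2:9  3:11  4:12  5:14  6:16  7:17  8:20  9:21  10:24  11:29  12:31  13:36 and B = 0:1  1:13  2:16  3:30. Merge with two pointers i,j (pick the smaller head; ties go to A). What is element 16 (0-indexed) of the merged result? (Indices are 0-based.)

merged[16] = 31

[i=0,j=0] A[i]=2>B[j]=1 take 1 → j++
[i=0,j=1] A[i]=2<=B[j]=13 take 2 → i++
[i=1,j=1] A[i]=6<=B[j]=13 take 6 → i++
[i=2,j=1] A[i]=9<=B[j]=13 take 9 → i++
[i=3,j=1] A[i]=11<=B[j]=13 take 11 → i++
[i=4,j=1] A[i]=12<=B[j]=13 take 12 → i++
[i=5,j=1] A[i]=14>B[j]=13 take 13 → j++
[i=5,j=2] A[i]=14<=B[j]=16 take 14 → i++
[i=6,j=2] A[i]=16<=B[j]=16 take 16 → i++
[i=7,j=2] A[i]=17>B[j]=16 take 16 → j++
[i=7,j=3] A[i]=17<=B[j]=30 take 17 → i++
[i=8,j=3] A[i]=20<=B[j]=30 take 20 → i++
[i=9,j=3] A[i]=21<=B[j]=30 take 21 → i++
[i=10,j=3] A[i]=24<=B[j]=30 take 24 → i++
[i=11,j=3] A[i]=29<=B[j]=30 take 29 → i++
[i=12,j=3] A[i]=31>B[j]=30 take 30 → j++
[i=12,j=4] B done, take A[i]=31 → i++
[i=13,j=4] B done, take A[i]=36 → i++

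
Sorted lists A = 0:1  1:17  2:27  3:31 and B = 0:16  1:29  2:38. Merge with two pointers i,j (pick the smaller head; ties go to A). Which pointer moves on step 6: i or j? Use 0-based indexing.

i=0 j=0: A[i]=1<=B[j]=16 take 1, i++
i=1 j=0: A[i]=17>B[j]=16 take 16, j++
i=1 j=1: A[i]=17<=B[j]=29 take 17, i++
i=2 j=1: A[i]=27<=B[j]=29 take 27, i++
i=3 j=1: A[i]=31>B[j]=29 take 29, j++
i=3 j=2: A[i]=31<=B[j]=38 take 31, i++

i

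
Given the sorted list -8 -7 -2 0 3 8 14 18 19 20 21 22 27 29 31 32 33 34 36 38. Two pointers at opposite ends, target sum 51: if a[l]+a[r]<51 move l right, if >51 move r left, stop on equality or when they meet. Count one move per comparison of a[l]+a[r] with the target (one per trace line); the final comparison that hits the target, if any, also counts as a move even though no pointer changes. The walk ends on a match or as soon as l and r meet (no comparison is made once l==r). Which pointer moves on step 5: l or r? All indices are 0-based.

[0,19] -8+38=30 <51 → l++
[1,19] -7+38=31 <51 → l++
[2,19] -2+38=36 <51 → l++
[3,19] 0+38=38 <51 → l++
[4,19] 3+38=41 <51 → l++

l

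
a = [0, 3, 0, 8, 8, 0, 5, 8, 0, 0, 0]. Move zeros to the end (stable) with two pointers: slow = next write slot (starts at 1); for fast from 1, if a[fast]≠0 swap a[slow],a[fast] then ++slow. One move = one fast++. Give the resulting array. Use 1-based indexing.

slow=1 fast=1: a[fast]=0, fast++
slow=1 fast=2: a[fast]=3≠0 swap→a[1]=3, slow++,fast++
slow=2 fast=3: a[fast]=0, fast++
slow=2 fast=4: a[fast]=8≠0 swap→a[2]=8, slow++,fast++
slow=3 fast=5: a[fast]=8≠0 swap→a[3]=8, slow++,fast++
slow=4 fast=6: a[fast]=0, fast++
slow=4 fast=7: a[fast]=5≠0 swap→a[4]=5, slow++,fast++
slow=5 fast=8: a[fast]=8≠0 swap→a[5]=8, slow++,fast++
slow=6 fast=9: a[fast]=0, fast++
slow=6 fast=10: a[fast]=0, fast++
slow=6 fast=11: a[fast]=0, fast++

[3, 8, 8, 5, 8, 0, 0, 0, 0, 0, 0]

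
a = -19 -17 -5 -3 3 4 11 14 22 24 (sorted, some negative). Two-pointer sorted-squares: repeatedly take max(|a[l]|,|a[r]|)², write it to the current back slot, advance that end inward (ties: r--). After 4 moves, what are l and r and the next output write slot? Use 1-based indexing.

[1,10] |-19|<=|24| out[10]=576 → r--
[1,9] |-19|<=|22| out[9]=484 → r--
[1,8] |-19|>|14| out[8]=361 → l++
[2,8] |-17|>|14| out[7]=289 → l++

l=3, r=8, next write slot=6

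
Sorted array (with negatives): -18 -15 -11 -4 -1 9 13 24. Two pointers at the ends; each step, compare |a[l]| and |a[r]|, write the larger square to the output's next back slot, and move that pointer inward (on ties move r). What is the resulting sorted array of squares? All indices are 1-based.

l=1 r=8: |-18|<=|24| out[8]=576, r--
l=1 r=7: |-18|>|13| out[7]=324, l++
l=2 r=7: |-15|>|13| out[6]=225, l++
l=3 r=7: |-11|<=|13| out[5]=169, r--
l=3 r=6: |-11|>|9| out[4]=121, l++
l=4 r=6: |-4|<=|9| out[3]=81, r--
l=4 r=5: |-4|>|-1| out[2]=16, l++
l=5 r=5: |-1|<=|-1| out[1]=1, r--

[1, 16, 81, 121, 169, 225, 324, 576]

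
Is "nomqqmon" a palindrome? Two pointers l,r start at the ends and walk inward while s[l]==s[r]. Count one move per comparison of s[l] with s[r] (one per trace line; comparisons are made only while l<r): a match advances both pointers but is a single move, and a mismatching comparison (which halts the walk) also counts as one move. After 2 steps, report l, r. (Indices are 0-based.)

l=0 r=7: 'n'=='n', l++,r--
l=1 r=6: 'o'=='o', l++,r--

l=2, r=5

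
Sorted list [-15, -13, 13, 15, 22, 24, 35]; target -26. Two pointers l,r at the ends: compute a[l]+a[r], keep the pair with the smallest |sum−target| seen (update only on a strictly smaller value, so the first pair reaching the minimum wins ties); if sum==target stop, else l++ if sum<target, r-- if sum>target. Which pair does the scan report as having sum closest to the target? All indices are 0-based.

l=0 r=6: -15+35=20 d=46 *, r--
l=0 r=5: -15+24=9 d=35 *, r--
l=0 r=4: -15+22=7 d=33 *, r--
l=0 r=3: -15+15=0 d=26 *, r--
l=0 r=2: -15+13=-2 d=24 *, r--
l=0 r=1: -15+-13=-28 d=2 *, l++

pair (-15, -13) with sum -28 (|Δ|=2)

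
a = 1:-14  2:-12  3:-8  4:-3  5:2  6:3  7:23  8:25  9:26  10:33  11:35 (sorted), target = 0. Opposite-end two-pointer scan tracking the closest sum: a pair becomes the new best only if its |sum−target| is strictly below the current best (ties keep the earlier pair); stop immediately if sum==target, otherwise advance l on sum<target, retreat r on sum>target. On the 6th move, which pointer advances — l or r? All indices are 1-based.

l

l=1 r=11: -14+35=21 d=21 *, r--
l=1 r=10: -14+33=19 d=19 *, r--
l=1 r=9: -14+26=12 d=12 *, r--
l=1 r=8: -14+25=11 d=11 *, r--
l=1 r=7: -14+23=9 d=9 *, r--
l=1 r=6: -14+3=-11 d=11, l++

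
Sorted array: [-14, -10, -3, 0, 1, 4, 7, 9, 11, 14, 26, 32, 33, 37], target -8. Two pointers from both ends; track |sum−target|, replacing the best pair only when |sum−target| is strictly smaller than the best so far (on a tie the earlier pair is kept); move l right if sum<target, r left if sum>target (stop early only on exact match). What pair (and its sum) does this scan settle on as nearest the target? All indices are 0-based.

[0,13] -14+37=23 d=31 * → r--
[0,12] -14+33=19 d=27 * → r--
[0,11] -14+32=18 d=26 * → r--
[0,10] -14+26=12 d=20 * → r--
[0,9] -14+14=0 d=8 * → r--
[0,8] -14+11=-3 d=5 * → r--
[0,7] -14+9=-5 d=3 * → r--
[0,6] -14+7=-7 d=1 * → r--
[0,5] -14+4=-10 d=2 → l++
[1,5] -10+4=-6 d=2 → r--
[1,4] -10+1=-9 d=1 → l++
[2,4] -3+1=-2 d=6 → r--
[2,3] -3+0=-3 d=5 → r--

pair (-14, 7) with sum -7 (|Δ|=1)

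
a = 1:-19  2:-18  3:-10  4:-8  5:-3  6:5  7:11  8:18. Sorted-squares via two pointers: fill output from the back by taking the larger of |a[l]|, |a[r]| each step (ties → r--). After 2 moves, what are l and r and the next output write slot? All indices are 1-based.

l=2, r=7, next write slot=6

l=1 r=8: |-19|>|18| out[8]=361, l++
l=2 r=8: |-18|<=|18| out[7]=324, r--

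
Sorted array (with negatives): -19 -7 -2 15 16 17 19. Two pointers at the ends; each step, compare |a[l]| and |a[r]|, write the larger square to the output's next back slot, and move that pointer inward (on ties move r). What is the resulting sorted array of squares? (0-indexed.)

l=0 r=6: |-19|<=|19| out[6]=361, r--
l=0 r=5: |-19|>|17| out[5]=361, l++
l=1 r=5: |-7|<=|17| out[4]=289, r--
l=1 r=4: |-7|<=|16| out[3]=256, r--
l=1 r=3: |-7|<=|15| out[2]=225, r--
l=1 r=2: |-7|>|-2| out[1]=49, l++
l=2 r=2: |-2|<=|-2| out[0]=4, r--

[4, 49, 225, 256, 289, 361, 361]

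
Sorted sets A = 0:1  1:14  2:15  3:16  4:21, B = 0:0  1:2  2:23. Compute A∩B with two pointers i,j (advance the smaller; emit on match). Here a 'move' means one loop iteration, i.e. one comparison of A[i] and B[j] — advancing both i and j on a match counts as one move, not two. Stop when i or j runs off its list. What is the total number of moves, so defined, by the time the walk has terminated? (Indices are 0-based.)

i=0 j=0: 1>0, j++
i=0 j=1: 1<2, i++
i=1 j=1: 14>2, j++
i=1 j=2: 14<23, i++
i=2 j=2: 15<23, i++
i=3 j=2: 16<23, i++
i=4 j=2: 21<23, i++

7 moves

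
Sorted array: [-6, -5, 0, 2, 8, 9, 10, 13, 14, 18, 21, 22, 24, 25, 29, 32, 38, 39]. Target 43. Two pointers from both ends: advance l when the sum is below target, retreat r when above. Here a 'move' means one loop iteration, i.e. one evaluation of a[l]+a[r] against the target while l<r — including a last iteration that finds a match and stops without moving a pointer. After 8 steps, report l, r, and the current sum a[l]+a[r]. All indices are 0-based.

l=6, r=15, sum=42

l=0 r=17: -6+39=33 <43, l++
l=1 r=17: -5+39=34 <43, l++
l=2 r=17: 0+39=39 <43, l++
l=3 r=17: 2+39=41 <43, l++
l=4 r=17: 8+39=47 >43, r--
l=4 r=16: 8+38=46 >43, r--
l=4 r=15: 8+32=40 <43, l++
l=5 r=15: 9+32=41 <43, l++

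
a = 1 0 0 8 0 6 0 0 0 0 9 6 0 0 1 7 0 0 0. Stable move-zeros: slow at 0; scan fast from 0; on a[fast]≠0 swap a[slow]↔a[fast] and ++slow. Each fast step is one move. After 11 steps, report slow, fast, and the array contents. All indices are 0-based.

(s=0,f=0) a[fast]=1≠0 swap→a[0]=1 → slow++,fast++
(s=1,f=1) a[fast]=0 → fast++
(s=1,f=2) a[fast]=0 → fast++
(s=1,f=3) a[fast]=8≠0 swap→a[1]=8 → slow++,fast++
(s=2,f=4) a[fast]=0 → fast++
(s=2,f=5) a[fast]=6≠0 swap→a[2]=6 → slow++,fast++
(s=3,f=6) a[fast]=0 → fast++
(s=3,f=7) a[fast]=0 → fast++
(s=3,f=8) a[fast]=0 → fast++
(s=3,f=9) a[fast]=0 → fast++
(s=3,f=10) a[fast]=9≠0 swap→a[3]=9 → slow++,fast++

slow=4, fast=11, a=[1, 8, 6, 9, 0, 0, 0, 0, 0, 0, 0, 6, 0, 0, 1, 7, 0, 0, 0]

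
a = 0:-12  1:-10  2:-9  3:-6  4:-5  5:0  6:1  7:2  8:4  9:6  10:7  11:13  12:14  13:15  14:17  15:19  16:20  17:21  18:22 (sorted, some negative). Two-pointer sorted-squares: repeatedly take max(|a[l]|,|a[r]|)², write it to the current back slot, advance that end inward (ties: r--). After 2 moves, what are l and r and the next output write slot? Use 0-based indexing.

l=0, r=16, next write slot=16

l=0 r=18: |-12|<=|22| out[18]=484, r--
l=0 r=17: |-12|<=|21| out[17]=441, r--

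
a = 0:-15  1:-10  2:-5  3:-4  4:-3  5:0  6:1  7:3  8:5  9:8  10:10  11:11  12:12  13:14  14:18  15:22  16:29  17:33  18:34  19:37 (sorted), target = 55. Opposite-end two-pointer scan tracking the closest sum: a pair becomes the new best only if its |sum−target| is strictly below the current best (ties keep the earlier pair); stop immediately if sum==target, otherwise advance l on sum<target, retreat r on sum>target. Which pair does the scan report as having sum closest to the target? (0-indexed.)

l=0 r=19: -15+37=22 d=33 *, l++
l=1 r=19: -10+37=27 d=28 *, l++
l=2 r=19: -5+37=32 d=23 *, l++
l=3 r=19: -4+37=33 d=22 *, l++
l=4 r=19: -3+37=34 d=21 *, l++
l=5 r=19: 0+37=37 d=18 *, l++
l=6 r=19: 1+37=38 d=17 *, l++
l=7 r=19: 3+37=40 d=15 *, l++
l=8 r=19: 5+37=42 d=13 *, l++
l=9 r=19: 8+37=45 d=10 *, l++
l=10 r=19: 10+37=47 d=8 *, l++
l=11 r=19: 11+37=48 d=7 *, l++
l=12 r=19: 12+37=49 d=6 *, l++
l=13 r=19: 14+37=51 d=4 *, l++
l=14 r=19: 18+37=55 d=0 *, stop

pair (18, 37) with sum 55 (|Δ|=0)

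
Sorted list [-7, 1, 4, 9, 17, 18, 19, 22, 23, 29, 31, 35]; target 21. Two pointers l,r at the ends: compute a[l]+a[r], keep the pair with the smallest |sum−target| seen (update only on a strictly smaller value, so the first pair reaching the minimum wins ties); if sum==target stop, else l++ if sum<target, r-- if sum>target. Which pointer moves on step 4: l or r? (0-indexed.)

[0,11] -7+35=28 d=7 * → r--
[0,10] -7+31=24 d=3 * → r--
[0,9] -7+29=22 d=1 * → r--
[0,8] -7+23=16 d=5 → l++

l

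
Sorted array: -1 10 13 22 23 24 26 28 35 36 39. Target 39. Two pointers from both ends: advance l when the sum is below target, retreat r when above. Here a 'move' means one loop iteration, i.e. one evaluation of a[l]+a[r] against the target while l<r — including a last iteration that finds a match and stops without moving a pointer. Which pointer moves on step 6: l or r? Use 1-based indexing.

r

[1,11] -1+39=38 <39 → l++
[2,11] 10+39=49 >39 → r--
[2,10] 10+36=46 >39 → r--
[2,9] 10+35=45 >39 → r--
[2,8] 10+28=38 <39 → l++
[3,8] 13+28=41 >39 → r--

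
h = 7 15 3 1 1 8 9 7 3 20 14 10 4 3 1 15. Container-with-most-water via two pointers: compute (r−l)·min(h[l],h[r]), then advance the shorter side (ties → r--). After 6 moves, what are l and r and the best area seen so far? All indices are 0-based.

l=0 r=15: min(7,15)*15=105 best=105 *, l++
l=1 r=15: min(15,15)*14=210 best=210 *, r--
l=1 r=14: min(15,1)*13=13 best=210, r--
l=1 r=13: min(15,3)*12=36 best=210, r--
l=1 r=12: min(15,4)*11=44 best=210, r--
l=1 r=11: min(15,10)*10=100 best=210, r--

l=1, r=10, best area=210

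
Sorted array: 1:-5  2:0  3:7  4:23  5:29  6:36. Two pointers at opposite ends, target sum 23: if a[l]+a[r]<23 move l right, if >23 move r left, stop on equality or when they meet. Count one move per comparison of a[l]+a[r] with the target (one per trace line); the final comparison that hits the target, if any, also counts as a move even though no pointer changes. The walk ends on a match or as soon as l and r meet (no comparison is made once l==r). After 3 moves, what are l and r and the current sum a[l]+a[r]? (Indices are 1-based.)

l=2, r=4, sum=23

[1,6] -5+36=31 >23 → r--
[1,5] -5+29=24 >23 → r--
[1,4] -5+23=18 <23 → l++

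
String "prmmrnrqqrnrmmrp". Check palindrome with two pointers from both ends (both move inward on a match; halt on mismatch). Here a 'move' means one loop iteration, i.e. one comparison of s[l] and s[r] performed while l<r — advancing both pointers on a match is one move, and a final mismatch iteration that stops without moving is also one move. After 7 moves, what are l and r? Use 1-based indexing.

l=8, r=9

[1,16] 'p'=='p' → l++,r--
[2,15] 'r'=='r' → l++,r--
[3,14] 'm'=='m' → l++,r--
[4,13] 'm'=='m' → l++,r--
[5,12] 'r'=='r' → l++,r--
[6,11] 'n'=='n' → l++,r--
[7,10] 'r'=='r' → l++,r--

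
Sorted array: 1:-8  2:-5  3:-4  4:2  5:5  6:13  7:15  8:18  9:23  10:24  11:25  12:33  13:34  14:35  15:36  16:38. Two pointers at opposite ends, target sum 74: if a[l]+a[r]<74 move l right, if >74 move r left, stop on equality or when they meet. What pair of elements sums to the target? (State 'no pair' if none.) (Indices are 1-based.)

[1,16] -8+38=30 <74 → l++
[2,16] -5+38=33 <74 → l++
[3,16] -4+38=34 <74 → l++
[4,16] 2+38=40 <74 → l++
[5,16] 5+38=43 <74 → l++
[6,16] 13+38=51 <74 → l++
[7,16] 15+38=53 <74 → l++
[8,16] 18+38=56 <74 → l++
[9,16] 23+38=61 <74 → l++
[10,16] 24+38=62 <74 → l++
[11,16] 25+38=63 <74 → l++
[12,16] 33+38=71 <74 → l++
[13,16] 34+38=72 <74 → l++
[14,16] 35+38=73 <74 → l++
[15,16] 36+38=74 → found

(36, 38)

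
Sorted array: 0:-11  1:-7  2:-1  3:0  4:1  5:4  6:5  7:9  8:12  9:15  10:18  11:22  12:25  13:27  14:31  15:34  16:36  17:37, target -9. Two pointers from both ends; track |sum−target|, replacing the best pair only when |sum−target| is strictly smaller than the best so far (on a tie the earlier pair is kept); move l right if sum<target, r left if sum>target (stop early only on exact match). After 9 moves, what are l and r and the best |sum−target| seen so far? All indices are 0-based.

[0,17] -11+37=26 d=35 * → r--
[0,16] -11+36=25 d=34 * → r--
[0,15] -11+34=23 d=32 * → r--
[0,14] -11+31=20 d=29 * → r--
[0,13] -11+27=16 d=25 * → r--
[0,12] -11+25=14 d=23 * → r--
[0,11] -11+22=11 d=20 * → r--
[0,10] -11+18=7 d=16 * → r--
[0,9] -11+15=4 d=13 * → r--

l=0, r=8, best |Δ|=13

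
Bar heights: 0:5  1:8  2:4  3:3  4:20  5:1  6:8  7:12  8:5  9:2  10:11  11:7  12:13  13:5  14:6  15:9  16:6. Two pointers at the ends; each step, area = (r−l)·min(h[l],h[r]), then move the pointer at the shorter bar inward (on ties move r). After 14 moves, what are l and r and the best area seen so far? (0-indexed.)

l=4, r=6, best area=112

l=0 r=16: min(5,6)*16=80 best=80 *, l++
l=1 r=16: min(8,6)*15=90 best=90 *, r--
l=1 r=15: min(8,9)*14=112 best=112 *, l++
l=2 r=15: min(4,9)*13=52 best=112, l++
l=3 r=15: min(3,9)*12=36 best=112, l++
l=4 r=15: min(20,9)*11=99 best=112, r--
l=4 r=14: min(20,6)*10=60 best=112, r--
l=4 r=13: min(20,5)*9=45 best=112, r--
l=4 r=12: min(20,13)*8=104 best=112, r--
l=4 r=11: min(20,7)*7=49 best=112, r--
l=4 r=10: min(20,11)*6=66 best=112, r--
l=4 r=9: min(20,2)*5=10 best=112, r--
l=4 r=8: min(20,5)*4=20 best=112, r--
l=4 r=7: min(20,12)*3=36 best=112, r--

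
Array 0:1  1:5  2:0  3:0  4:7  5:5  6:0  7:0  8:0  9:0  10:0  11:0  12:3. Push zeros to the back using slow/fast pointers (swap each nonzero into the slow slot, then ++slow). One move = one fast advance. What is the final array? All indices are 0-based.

[1, 5, 7, 5, 3, 0, 0, 0, 0, 0, 0, 0, 0]

(s=0,f=0) a[fast]=1≠0 swap→a[0]=1 → slow++,fast++
(s=1,f=1) a[fast]=5≠0 swap→a[1]=5 → slow++,fast++
(s=2,f=2) a[fast]=0 → fast++
(s=2,f=3) a[fast]=0 → fast++
(s=2,f=4) a[fast]=7≠0 swap→a[2]=7 → slow++,fast++
(s=3,f=5) a[fast]=5≠0 swap→a[3]=5 → slow++,fast++
(s=4,f=6) a[fast]=0 → fast++
(s=4,f=7) a[fast]=0 → fast++
(s=4,f=8) a[fast]=0 → fast++
(s=4,f=9) a[fast]=0 → fast++
(s=4,f=10) a[fast]=0 → fast++
(s=4,f=11) a[fast]=0 → fast++
(s=4,f=12) a[fast]=3≠0 swap→a[4]=3 → slow++,fast++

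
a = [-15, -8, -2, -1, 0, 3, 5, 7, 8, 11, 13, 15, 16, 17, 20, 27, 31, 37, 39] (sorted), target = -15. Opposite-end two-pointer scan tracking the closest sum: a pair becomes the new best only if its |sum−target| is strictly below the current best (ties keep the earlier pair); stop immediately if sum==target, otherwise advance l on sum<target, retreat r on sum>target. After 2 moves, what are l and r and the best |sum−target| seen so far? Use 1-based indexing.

l=1, r=17, best |Δ|=37

[1,19] -15+39=24 d=39 * → r--
[1,18] -15+37=22 d=37 * → r--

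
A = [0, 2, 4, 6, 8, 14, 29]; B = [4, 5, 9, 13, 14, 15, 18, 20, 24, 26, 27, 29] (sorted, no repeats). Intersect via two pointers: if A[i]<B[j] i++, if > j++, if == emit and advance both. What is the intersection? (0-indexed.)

i=0 j=0: 0<4, i++
i=1 j=0: 2<4, i++
i=2 j=0: 4==4 emit, i++,j++
i=3 j=1: 6>5, j++
i=3 j=2: 6<9, i++
i=4 j=2: 8<9, i++
i=5 j=2: 14>9, j++
i=5 j=3: 14>13, j++
i=5 j=4: 14==14 emit, i++,j++
i=6 j=5: 29>15, j++
i=6 j=6: 29>18, j++
i=6 j=7: 29>20, j++
i=6 j=8: 29>24, j++
i=6 j=9: 29>26, j++
i=6 j=10: 29>27, j++
i=6 j=11: 29==29 emit, i++,j++

intersection = [4, 14, 29]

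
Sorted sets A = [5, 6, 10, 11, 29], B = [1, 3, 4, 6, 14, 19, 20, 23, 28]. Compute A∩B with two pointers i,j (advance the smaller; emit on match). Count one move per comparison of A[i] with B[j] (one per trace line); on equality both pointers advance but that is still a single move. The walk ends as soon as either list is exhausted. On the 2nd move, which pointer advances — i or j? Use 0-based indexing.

j

[i=0,j=0] 5>1 → j++
[i=0,j=1] 5>3 → j++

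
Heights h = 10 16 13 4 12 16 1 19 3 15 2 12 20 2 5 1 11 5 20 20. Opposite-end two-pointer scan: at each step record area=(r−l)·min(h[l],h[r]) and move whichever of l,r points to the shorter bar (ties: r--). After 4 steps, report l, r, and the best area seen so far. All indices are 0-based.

l=4, r=19, best area=288

l=0 r=19: min(10,20)*19=190 best=190 *, l++
l=1 r=19: min(16,20)*18=288 best=288 *, l++
l=2 r=19: min(13,20)*17=221 best=288, l++
l=3 r=19: min(4,20)*16=64 best=288, l++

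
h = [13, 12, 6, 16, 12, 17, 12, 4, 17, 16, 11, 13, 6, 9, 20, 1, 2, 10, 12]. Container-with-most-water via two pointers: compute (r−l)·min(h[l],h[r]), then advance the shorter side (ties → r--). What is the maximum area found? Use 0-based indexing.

l=0 r=18: min(13,12)*18=216 best=216 *, r--
l=0 r=17: min(13,10)*17=170 best=216, r--
l=0 r=16: min(13,2)*16=32 best=216, r--
l=0 r=15: min(13,1)*15=15 best=216, r--
l=0 r=14: min(13,20)*14=182 best=216, l++
l=1 r=14: min(12,20)*13=156 best=216, l++
l=2 r=14: min(6,20)*12=72 best=216, l++
l=3 r=14: min(16,20)*11=176 best=216, l++
l=4 r=14: min(12,20)*10=120 best=216, l++
l=5 r=14: min(17,20)*9=153 best=216, l++
l=6 r=14: min(12,20)*8=96 best=216, l++
l=7 r=14: min(4,20)*7=28 best=216, l++
l=8 r=14: min(17,20)*6=102 best=216, l++
l=9 r=14: min(16,20)*5=80 best=216, l++
l=10 r=14: min(11,20)*4=44 best=216, l++
l=11 r=14: min(13,20)*3=39 best=216, l++
l=12 r=14: min(6,20)*2=12 best=216, l++
l=13 r=14: min(9,20)*1=9 best=216, l++

max area = 216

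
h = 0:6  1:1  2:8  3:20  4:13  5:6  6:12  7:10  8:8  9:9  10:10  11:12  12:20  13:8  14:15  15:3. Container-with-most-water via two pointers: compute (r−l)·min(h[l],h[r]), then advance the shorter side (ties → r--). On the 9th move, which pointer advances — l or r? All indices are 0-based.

l=0 r=15: min(6,3)*15=45 best=45 *, r--
l=0 r=14: min(6,15)*14=84 best=84 *, l++
l=1 r=14: min(1,15)*13=13 best=84, l++
l=2 r=14: min(8,15)*12=96 best=96 *, l++
l=3 r=14: min(20,15)*11=165 best=165 *, r--
l=3 r=13: min(20,8)*10=80 best=165, r--
l=3 r=12: min(20,20)*9=180 best=180 *, r--
l=3 r=11: min(20,12)*8=96 best=180, r--
l=3 r=10: min(20,10)*7=70 best=180, r--

r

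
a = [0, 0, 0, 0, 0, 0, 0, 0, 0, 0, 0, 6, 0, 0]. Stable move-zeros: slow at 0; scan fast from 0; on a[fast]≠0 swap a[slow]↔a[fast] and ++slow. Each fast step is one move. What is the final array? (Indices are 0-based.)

[6, 0, 0, 0, 0, 0, 0, 0, 0, 0, 0, 0, 0, 0]

slow=0 fast=0: a[fast]=0, fast++
slow=0 fast=1: a[fast]=0, fast++
slow=0 fast=2: a[fast]=0, fast++
slow=0 fast=3: a[fast]=0, fast++
slow=0 fast=4: a[fast]=0, fast++
slow=0 fast=5: a[fast]=0, fast++
slow=0 fast=6: a[fast]=0, fast++
slow=0 fast=7: a[fast]=0, fast++
slow=0 fast=8: a[fast]=0, fast++
slow=0 fast=9: a[fast]=0, fast++
slow=0 fast=10: a[fast]=0, fast++
slow=0 fast=11: a[fast]=6≠0 swap→a[0]=6, slow++,fast++
slow=1 fast=12: a[fast]=0, fast++
slow=1 fast=13: a[fast]=0, fast++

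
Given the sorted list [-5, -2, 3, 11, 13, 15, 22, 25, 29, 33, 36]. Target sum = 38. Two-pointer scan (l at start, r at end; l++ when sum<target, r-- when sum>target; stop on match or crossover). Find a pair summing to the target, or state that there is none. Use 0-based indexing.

l=0 r=10: -5+36=31 <38, l++
l=1 r=10: -2+36=34 <38, l++
l=2 r=10: 3+36=39 >38, r--
l=2 r=9: 3+33=36 <38, l++
l=3 r=9: 11+33=44 >38, r--
l=3 r=8: 11+29=40 >38, r--
l=3 r=7: 11+25=36 <38, l++
l=4 r=7: 13+25=38, found

(13, 25)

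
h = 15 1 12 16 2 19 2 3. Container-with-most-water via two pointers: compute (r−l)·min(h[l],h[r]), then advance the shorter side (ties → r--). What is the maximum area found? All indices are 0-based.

l=0 r=7: min(15,3)*7=21 best=21 *, r--
l=0 r=6: min(15,2)*6=12 best=21, r--
l=0 r=5: min(15,19)*5=75 best=75 *, l++
l=1 r=5: min(1,19)*4=4 best=75, l++
l=2 r=5: min(12,19)*3=36 best=75, l++
l=3 r=5: min(16,19)*2=32 best=75, l++
l=4 r=5: min(2,19)*1=2 best=75, l++

max area = 75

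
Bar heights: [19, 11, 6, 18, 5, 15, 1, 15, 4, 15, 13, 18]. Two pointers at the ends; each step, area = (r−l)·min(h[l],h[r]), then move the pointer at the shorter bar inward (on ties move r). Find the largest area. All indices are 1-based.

max area = 198

l=1 r=12: min(19,18)*11=198 best=198 *, r--
l=1 r=11: min(19,13)*10=130 best=198, r--
l=1 r=10: min(19,15)*9=135 best=198, r--
l=1 r=9: min(19,4)*8=32 best=198, r--
l=1 r=8: min(19,15)*7=105 best=198, r--
l=1 r=7: min(19,1)*6=6 best=198, r--
l=1 r=6: min(19,15)*5=75 best=198, r--
l=1 r=5: min(19,5)*4=20 best=198, r--
l=1 r=4: min(19,18)*3=54 best=198, r--
l=1 r=3: min(19,6)*2=12 best=198, r--
l=1 r=2: min(19,11)*1=11 best=198, r--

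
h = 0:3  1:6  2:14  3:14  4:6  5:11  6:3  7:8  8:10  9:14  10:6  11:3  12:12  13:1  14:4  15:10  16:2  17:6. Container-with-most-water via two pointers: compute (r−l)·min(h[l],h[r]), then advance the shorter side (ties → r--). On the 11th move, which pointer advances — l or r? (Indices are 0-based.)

r

[0,17] min(3,6)*17=51 best=51 * → l++
[1,17] min(6,6)*16=96 best=96 * → r--
[1,16] min(6,2)*15=30 best=96 → r--
[1,15] min(6,10)*14=84 best=96 → l++
[2,15] min(14,10)*13=130 best=130 * → r--
[2,14] min(14,4)*12=48 best=130 → r--
[2,13] min(14,1)*11=11 best=130 → r--
[2,12] min(14,12)*10=120 best=130 → r--
[2,11] min(14,3)*9=27 best=130 → r--
[2,10] min(14,6)*8=48 best=130 → r--
[2,9] min(14,14)*7=98 best=130 → r--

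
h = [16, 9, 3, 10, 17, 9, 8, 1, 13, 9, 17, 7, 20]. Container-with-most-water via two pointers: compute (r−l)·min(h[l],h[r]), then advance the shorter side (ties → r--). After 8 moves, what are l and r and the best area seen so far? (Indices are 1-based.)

l=9, r=13, best area=192

[1,13] min(16,20)*12=192 best=192 * → l++
[2,13] min(9,20)*11=99 best=192 → l++
[3,13] min(3,20)*10=30 best=192 → l++
[4,13] min(10,20)*9=90 best=192 → l++
[5,13] min(17,20)*8=136 best=192 → l++
[6,13] min(9,20)*7=63 best=192 → l++
[7,13] min(8,20)*6=48 best=192 → l++
[8,13] min(1,20)*5=5 best=192 → l++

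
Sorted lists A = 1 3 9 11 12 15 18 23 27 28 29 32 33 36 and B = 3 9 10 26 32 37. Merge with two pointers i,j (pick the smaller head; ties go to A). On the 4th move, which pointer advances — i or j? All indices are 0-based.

i

i=0 j=0: A[i]=1<=B[j]=3 take 1, i++
i=1 j=0: A[i]=3<=B[j]=3 take 3, i++
i=2 j=0: A[i]=9>B[j]=3 take 3, j++
i=2 j=1: A[i]=9<=B[j]=9 take 9, i++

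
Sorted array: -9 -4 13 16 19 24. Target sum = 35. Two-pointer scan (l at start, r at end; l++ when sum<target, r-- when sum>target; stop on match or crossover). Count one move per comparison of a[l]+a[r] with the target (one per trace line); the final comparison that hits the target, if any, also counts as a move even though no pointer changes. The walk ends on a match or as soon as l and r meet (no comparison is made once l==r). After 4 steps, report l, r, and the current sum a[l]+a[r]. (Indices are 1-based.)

l=4, r=5, sum=35

[1,6] -9+24=15 <35 → l++
[2,6] -4+24=20 <35 → l++
[3,6] 13+24=37 >35 → r--
[3,5] 13+19=32 <35 → l++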